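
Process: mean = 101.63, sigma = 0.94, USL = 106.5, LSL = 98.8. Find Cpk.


Cpu = (USL - mean) / (3*sigma) = (106.5 - 101.63) / (3*0.94) = 1.7270
Cpl = (mean - LSL) / (3*sigma) = (101.63 - 98.8) / (3*0.94) = 1.0035
Cpk = min(Cpu, Cpl) = 1.0035

1.0035


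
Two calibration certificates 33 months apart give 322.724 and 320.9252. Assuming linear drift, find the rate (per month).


rate = (v2 - v1) / months
= (320.9252 - 322.724) / 33
= -1.7988 / 33
= -0.0545

-0.0545


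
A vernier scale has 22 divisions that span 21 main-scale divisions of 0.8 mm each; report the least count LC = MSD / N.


LC = MSD / n_div
= 0.8 / 22
= 0.0364

0.0364


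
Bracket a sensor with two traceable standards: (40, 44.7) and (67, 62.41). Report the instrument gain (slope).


slope = (y2 - y1) / (x2 - x1)
= (62.41 - 44.7) / (67 - 40)
= 17.7100 / 27
= 0.6559

0.6559


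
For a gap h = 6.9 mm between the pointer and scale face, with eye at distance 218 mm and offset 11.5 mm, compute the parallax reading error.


error = h * offset / d
= 6.9 * 11.5 / 218
= 0.3640

0.3640


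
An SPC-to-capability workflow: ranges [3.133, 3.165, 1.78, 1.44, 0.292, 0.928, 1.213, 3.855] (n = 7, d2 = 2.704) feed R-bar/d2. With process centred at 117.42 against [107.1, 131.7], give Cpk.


R_bar = (3.133 + 3.165 + 1.78 + 1.44 + 0.292 + 0.928 + 1.213 + 3.855) / 8 = 1.97575
sigma = R_bar / d2 = 1.97575 / 2.704 = 0.73067678
Cp = (USL - LSL)/(6*sigma) = (131.7 - 107.1)/(6*0.73067678) = 5.6112
Cpu = (131.7 - 117.42)/(3*0.73067678) = 6.5145
Cpl = (117.42 - 107.1)/(3*0.73067678) = 4.7080
Cpk = min(Cpu, Cpl) = 4.7080

4.7080


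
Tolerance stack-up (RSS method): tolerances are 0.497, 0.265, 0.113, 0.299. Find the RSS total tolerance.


RSS = sqrt(0.497^2 + 0.265^2 + 0.113^2 + 0.299^2)
= sqrt(0.419404)
= 0.6476

0.6476


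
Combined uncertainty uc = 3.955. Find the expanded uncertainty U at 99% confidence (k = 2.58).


U = k * uc
U = 2.58 * 3.955
U = 10.2039

10.2039


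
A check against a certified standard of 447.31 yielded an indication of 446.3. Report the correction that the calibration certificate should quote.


Correction = standard - reading
= 447.31 - 446.3
= 1.0100

1.0100


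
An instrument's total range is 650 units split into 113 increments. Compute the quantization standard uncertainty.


resolution = range / divisions
resolution = 650 / 113 = 5.7522124
u_res = resolution / (2*sqrt(3))
u_res = 5.7522124 / 3.4641016
u_res = 1.6605

1.6605


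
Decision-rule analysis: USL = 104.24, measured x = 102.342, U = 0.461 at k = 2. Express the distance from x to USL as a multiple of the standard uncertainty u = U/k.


u = U / k = 0.461 / 2 = 0.2305
margin = |USL - x| = |104.24 - 102.342| = 1.898
z = margin / u = 1.898 / 0.2305
z = 8.2343

8.2343


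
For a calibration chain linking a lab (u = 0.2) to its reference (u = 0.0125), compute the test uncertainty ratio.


TUR = u_lab / u_ref
= 0.2 / 0.0125
= 16.0000

16.0000


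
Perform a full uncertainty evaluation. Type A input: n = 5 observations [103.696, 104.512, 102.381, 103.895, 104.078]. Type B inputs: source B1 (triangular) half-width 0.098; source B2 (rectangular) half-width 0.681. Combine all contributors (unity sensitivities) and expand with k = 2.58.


mean = (103.696 + 104.512 + 102.381 + 103.895 + 104.078) / 5 = 103.7124
s = sqrt(sum((x - mean)^2)/(n-1)) = 0.80300392
u_A = s / sqrt(n) = 0.80300392 / sqrt(5) = 0.35911427
u_B1 = 0.098 / sqrt(6) = 0.040008332
u_B2 = 0.681 / sqrt(3) = 0.39317553
uc = sqrt(0.35911427^2 + 0.040008332^2 + 0.39317553^2) = 0.53399506
U = k * uc = 2.58 * 0.53399506
U = 1.3777

1.3777


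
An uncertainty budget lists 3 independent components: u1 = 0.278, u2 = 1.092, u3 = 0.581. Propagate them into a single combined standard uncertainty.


uc = sqrt(0.278^2 + 1.092^2 + 0.581^2)
uc = sqrt(1.607309)
uc = 1.2678

1.2678


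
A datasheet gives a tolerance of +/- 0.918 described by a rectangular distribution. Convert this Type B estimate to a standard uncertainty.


u_B = half_width / sqrt(3)
u_B = 0.918 / 1.7320508
u_B = 0.5300

0.5300


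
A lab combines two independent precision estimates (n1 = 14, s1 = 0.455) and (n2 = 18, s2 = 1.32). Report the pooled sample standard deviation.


s_p = sqrt(((n1-1)*s1^2 + (n2-1)*s2^2) / (n1+n2-2))
numerator = (14-1)*0.455^2 + (18-1)*1.32^2 = 2.691325 + 29.6208 = 32.312125
denominator = 14 + 18 - 2 = 30
s_p^2 = 32.312125 / 30 = 1.0770708
s_p = sqrt(1.0770708) = 1.0378

1.0378


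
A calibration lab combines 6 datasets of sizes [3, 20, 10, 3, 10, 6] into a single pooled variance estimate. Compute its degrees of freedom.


nu = sum_i (n_i - 1)
nu = ((3 - 1) + (20 - 1) + (10 - 1) + (3 - 1) + (10 - 1) + (6 - 1))
nu = 2 + 19 + 9 + 2 + 9 + 5
nu = 46

46


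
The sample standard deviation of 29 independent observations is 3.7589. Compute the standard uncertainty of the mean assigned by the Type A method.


u_A = s / sqrt(n)
u_A = 3.7589 / sqrt(29)
u_A = 3.7589 / 5.3851648
u_A = 0.6980

0.6980


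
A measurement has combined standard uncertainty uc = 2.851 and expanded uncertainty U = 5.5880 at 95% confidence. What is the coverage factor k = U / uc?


k = U / uc
k = 5.5880 / 2.851
k = 1.96

1.96


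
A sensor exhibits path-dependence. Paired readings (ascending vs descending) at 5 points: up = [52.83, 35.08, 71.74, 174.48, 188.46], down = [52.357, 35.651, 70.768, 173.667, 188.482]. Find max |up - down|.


|52.83 - 52.357| = 0.4730
|35.08 - 35.651| = 0.5710
|71.74 - 70.768| = 0.9720
|174.48 - 173.667| = 0.8130
|188.46 - 188.482| = 0.0220
hysteresis = max(diffs) = 0.9720

0.9720


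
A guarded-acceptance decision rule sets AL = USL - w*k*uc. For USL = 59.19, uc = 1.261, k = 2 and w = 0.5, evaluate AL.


U = k * uc = 2 * 1.261 = 2.522
guard band g = w * U = 0.5 * 2.522 = 1.261
AL = USL - g = 59.19 - 1.261
AL = 57.9290

57.9290


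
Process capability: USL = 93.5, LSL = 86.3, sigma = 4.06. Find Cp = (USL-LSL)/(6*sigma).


Cp = (USL - LSL) / (6 * sigma)
= (93.5 - 86.3) / (6 * 4.06)
= 7.2000 / 24.3600
= 0.2956

0.2956


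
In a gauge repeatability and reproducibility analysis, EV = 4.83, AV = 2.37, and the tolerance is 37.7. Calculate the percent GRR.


GRR = sqrt(EV^2 + AV^2) = sqrt(4.83^2 + 2.37^2) = 5.3801301
%GRR = GRR / tol * 100 = 5.3801301 / 37.7 * 100
%GRR = 14.2709

14.2709


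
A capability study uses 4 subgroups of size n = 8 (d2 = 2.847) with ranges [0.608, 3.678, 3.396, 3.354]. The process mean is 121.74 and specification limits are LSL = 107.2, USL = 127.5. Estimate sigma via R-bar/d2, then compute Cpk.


R_bar = (0.608 + 3.678 + 3.396 + 3.354) / 4 = 2.759
sigma = R_bar / d2 = 2.759 / 2.847 = 0.96909027
Cp = (USL - LSL)/(6*sigma) = (127.5 - 107.2)/(6*0.96909027) = 3.4912
Cpu = (127.5 - 121.74)/(3*0.96909027) = 1.9812
Cpl = (121.74 - 107.2)/(3*0.96909027) = 5.0013
Cpk = min(Cpu, Cpl) = 1.9812

1.9812


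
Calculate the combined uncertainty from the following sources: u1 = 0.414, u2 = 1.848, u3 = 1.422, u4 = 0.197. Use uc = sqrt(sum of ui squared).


uc = sqrt(0.414^2 + 1.848^2 + 1.422^2 + 0.197^2)
uc = sqrt(5.647393)
uc = 2.3764

2.3764


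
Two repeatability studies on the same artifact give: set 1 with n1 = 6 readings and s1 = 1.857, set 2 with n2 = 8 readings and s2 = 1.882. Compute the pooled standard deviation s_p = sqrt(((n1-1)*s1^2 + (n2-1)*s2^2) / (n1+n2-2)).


s_p = sqrt(((n1-1)*s1^2 + (n2-1)*s2^2) / (n1+n2-2))
numerator = (6-1)*1.857^2 + (8-1)*1.882^2 = 17.242245 + 24.793468 = 42.035713
denominator = 6 + 8 - 2 = 12
s_p^2 = 42.035713 / 12 = 3.5029761
s_p = sqrt(3.5029761) = 1.8716

1.8716


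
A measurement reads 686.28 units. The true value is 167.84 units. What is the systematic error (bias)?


Systematic error = measured - true
= 686.28 - 167.84
= 518.4400

518.4400


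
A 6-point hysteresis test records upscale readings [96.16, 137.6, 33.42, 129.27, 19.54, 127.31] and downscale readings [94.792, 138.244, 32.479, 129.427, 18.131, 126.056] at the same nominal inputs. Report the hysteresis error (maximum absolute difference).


|96.16 - 94.792| = 1.3680
|137.6 - 138.244| = 0.6440
|33.42 - 32.479| = 0.9410
|129.27 - 129.427| = 0.1570
|19.54 - 18.131| = 1.4090
|127.31 - 126.056| = 1.2540
hysteresis = max(diffs) = 1.4090

1.4090


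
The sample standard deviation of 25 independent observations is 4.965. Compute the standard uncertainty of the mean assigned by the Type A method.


u_A = s / sqrt(n)
u_A = 4.965 / sqrt(25)
u_A = 4.965 / 5
u_A = 0.9930

0.9930


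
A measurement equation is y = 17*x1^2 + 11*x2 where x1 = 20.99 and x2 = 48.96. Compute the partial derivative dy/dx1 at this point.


y = 17*x1^2 + 11*x2
dy/dx1 = 2*17*x1
Evaluate at x1 = 20.99: c1 = 34 * 20.99
c1 = 713.6600

713.6600


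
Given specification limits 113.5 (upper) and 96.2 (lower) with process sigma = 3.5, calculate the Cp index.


Cp = (USL - LSL) / (6 * sigma)
= (113.5 - 96.2) / (6 * 3.5)
= 17.3000 / 21.0000
= 0.8238

0.8238


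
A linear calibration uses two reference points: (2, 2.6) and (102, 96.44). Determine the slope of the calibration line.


slope = (y2 - y1) / (x2 - x1)
= (96.44 - 2.6) / (102 - 2)
= 93.8400 / 100
= 0.9384

0.9384


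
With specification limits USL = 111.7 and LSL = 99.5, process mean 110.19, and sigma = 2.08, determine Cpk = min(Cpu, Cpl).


Cpu = (USL - mean) / (3*sigma) = (111.7 - 110.19) / (3*2.08) = 0.2420
Cpl = (mean - LSL) / (3*sigma) = (110.19 - 99.5) / (3*2.08) = 1.7131
Cpk = min(Cpu, Cpl) = 0.2420

0.2420


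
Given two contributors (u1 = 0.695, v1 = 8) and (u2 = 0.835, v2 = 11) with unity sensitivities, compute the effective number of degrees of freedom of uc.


uc = sqrt(u1^2 + u2^2) = sqrt(0.695^2 + 0.835^2) = 1.0863931
v_eff = uc^4 / (u1^4/v1 + u2^4/v2)
= 1.0863931^4 / (0.695^4/8 + 0.835^4/11)
= 1.39299 / 0.073357117
v_eff = 18.9892

18.9892


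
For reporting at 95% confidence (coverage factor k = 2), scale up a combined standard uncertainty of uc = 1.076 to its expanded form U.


U = k * uc
U = 2 * 1.076
U = 2.1520

2.1520


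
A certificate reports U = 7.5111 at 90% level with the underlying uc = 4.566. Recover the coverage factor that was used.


k = U / uc
k = 7.5111 / 4.566
k = 1.645

1.645


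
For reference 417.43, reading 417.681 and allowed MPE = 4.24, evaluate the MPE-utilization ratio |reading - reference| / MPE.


e = indication - reference = 417.681 - 417.43 = 0.2510
|e| = 0.2510
ratio = |e| / MPE = 0.2510 / 4.24
ratio = 0.0592

0.0592


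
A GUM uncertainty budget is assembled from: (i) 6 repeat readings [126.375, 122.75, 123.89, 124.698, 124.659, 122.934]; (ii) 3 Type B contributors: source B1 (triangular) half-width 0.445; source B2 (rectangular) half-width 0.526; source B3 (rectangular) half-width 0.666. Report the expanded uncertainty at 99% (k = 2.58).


mean = (126.375 + 122.75 + 123.89 + 124.698 + 124.659 + 122.934) / 6 = 124.2176667
s = sqrt(sum((x - mean)^2)/(n-1)) = 1.3408052
u_A = s / sqrt(n) = 1.3408052 / sqrt(6) = 0.54738143
u_B1 = 0.445 / sqrt(6) = 0.18167049
u_B2 = 0.526 / sqrt(3) = 0.30368624
u_B3 = 0.666 / sqrt(3) = 0.38451528
uc = sqrt(0.54738143^2 + 0.18167049^2 + 0.30368624^2 + 0.38451528^2) = 0.75677469
U = k * uc = 2.58 * 0.75677469
U = 1.9525

1.9525


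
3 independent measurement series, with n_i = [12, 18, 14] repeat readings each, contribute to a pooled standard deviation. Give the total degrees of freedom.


nu = sum_i (n_i - 1)
nu = ((12 - 1) + (18 - 1) + (14 - 1))
nu = 11 + 17 + 13
nu = 41

41


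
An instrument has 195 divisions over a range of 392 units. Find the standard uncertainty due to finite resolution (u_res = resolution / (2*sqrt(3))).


resolution = range / divisions
resolution = 392 / 195 = 2.0102564
u_res = resolution / (2*sqrt(3))
u_res = 2.0102564 / 3.4641016
u_res = 0.5803

0.5803


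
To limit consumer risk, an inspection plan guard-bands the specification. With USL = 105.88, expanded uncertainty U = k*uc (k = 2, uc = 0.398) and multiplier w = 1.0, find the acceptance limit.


U = k * uc = 2 * 0.398 = 0.796
guard band g = w * U = 1.0 * 0.796 = 0.796
AL = USL - g = 105.88 - 0.796
AL = 105.0840

105.0840


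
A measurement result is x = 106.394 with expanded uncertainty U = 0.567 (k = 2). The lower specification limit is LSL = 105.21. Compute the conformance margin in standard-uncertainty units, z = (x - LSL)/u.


u = U / k = 0.567 / 2 = 0.2835
margin = |LSL - x| = |105.21 - 106.394| = 1.184
z = margin / u = 1.184 / 0.2835
z = 4.1764

4.1764


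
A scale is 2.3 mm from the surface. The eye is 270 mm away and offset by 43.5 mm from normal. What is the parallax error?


error = h * offset / d
= 2.3 * 43.5 / 270
= 0.3706

0.3706


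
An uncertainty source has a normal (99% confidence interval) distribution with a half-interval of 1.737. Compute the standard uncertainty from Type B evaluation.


u_B = half_width / 2.576
u_B = 1.737 / 2.576
u_B = 0.6743

0.6743


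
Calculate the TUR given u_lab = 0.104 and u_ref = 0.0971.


TUR = u_lab / u_ref
= 0.104 / 0.0971
= 1.0711

1.0711


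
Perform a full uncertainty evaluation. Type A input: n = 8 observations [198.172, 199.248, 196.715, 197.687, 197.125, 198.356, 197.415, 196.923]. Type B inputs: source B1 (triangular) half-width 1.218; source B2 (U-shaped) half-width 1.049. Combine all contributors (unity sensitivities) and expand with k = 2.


mean = (198.172 + 199.248 + 196.715 + 197.687 + 197.125 + 198.356 + 197.415 + 196.923) / 8 = 197.705125
s = sqrt(sum((x - mean)^2)/(n-1)) = 0.84812287
u_A = s / sqrt(n) = 0.84812287 / sqrt(8) = 0.29985672
u_B1 = 1.218 / sqrt(6) = 0.49724642
u_B2 = 1.049 / sqrt(2) = 0.74175501
uc = sqrt(0.29985672^2 + 0.49724642^2 + 0.74175501^2) = 0.94200241
U = k * uc = 2 * 0.94200241
U = 1.8840

1.8840


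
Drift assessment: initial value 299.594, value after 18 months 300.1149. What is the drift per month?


rate = (v2 - v1) / months
= (300.1149 - 299.594) / 18
= 0.5209 / 18
= 0.0289

0.0289


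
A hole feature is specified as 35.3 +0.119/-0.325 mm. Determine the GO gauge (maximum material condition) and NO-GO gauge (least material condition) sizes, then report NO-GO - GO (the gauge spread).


GO = nominal - lower_tol (smallest hole = maximum material condition)
GO = 35.3 - 0.325 = 34.975
NO-GO = nominal + upper_tol (largest hole = least material condition)
NO-GO = 35.3 + 0.119 = 35.419
spread = NO-GO - GO = 35.419 - 34.975 = 0.4440

0.4440


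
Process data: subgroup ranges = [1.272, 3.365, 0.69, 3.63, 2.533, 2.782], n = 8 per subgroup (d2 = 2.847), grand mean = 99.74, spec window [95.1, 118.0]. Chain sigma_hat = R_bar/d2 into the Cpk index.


R_bar = (1.272 + 3.365 + 0.69 + 3.63 + 2.533 + 2.782) / 6 = 2.3786667
sigma = R_bar / d2 = 2.3786667 / 2.847 = 0.83549937
Cp = (USL - LSL)/(6*sigma) = (118.0 - 95.1)/(6*0.83549937) = 4.5681
Cpu = (118.0 - 99.74)/(3*0.83549937) = 7.2851
Cpl = (99.74 - 95.1)/(3*0.83549937) = 1.8512
Cpk = min(Cpu, Cpl) = 1.8512

1.8512


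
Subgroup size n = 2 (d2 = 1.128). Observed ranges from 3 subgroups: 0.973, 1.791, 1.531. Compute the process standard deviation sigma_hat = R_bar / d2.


R_bar = (0.973 + 1.791 + 1.531) / 3
R_bar = 4.295 / 3 = 1.4316667
sigma_hat = R_bar / d2 = 1.4316667 / 1.128 = 1.2692

1.2692


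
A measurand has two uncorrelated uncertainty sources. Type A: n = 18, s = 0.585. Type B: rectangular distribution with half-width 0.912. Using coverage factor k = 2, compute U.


u_A = s / sqrt(n) = 0.585 / sqrt(18) = 0.13788582
u_B = half_width / sqrt(3) = 0.912 / sqrt(3) = 0.52654345
uc = sqrt(u_A^2 + u_B^2) = sqrt(0.13788582^2 + 0.52654345^2) = 0.54429818
U = k * uc = 2 * 0.54429818
U = 1.0886

1.0886


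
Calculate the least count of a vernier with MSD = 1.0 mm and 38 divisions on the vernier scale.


LC = MSD / n_div
= 1.0 / 38
= 0.0263

0.0263


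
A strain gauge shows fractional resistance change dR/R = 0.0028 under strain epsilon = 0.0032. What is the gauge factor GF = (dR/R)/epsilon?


GF = (dR/R) / epsilon
= 0.0028 / 0.0032
= 0.8750

0.8750


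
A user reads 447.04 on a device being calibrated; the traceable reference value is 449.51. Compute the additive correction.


Correction = standard - reading
= 449.51 - 447.04
= 2.4700

2.4700


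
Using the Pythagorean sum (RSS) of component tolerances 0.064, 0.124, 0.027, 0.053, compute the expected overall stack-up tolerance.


RSS = sqrt(0.064^2 + 0.124^2 + 0.027^2 + 0.053^2)
= sqrt(0.02301)
= 0.1517

0.1517


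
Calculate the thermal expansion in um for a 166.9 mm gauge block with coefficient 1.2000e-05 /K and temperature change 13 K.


dL = L * alpha * dT
= 166.9 * 1.2000e-05 * 13
= 0.0260364 mm
dL_um = 0.0260364 * 1000 = 26.0364 um

26.0364


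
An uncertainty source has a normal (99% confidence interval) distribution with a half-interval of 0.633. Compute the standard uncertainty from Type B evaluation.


u_B = half_width / 2.576
u_B = 0.633 / 2.576
u_B = 0.2457

0.2457


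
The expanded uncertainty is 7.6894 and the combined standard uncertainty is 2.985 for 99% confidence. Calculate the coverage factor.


k = U / uc
k = 7.6894 / 2.985
k = 2.576

2.576


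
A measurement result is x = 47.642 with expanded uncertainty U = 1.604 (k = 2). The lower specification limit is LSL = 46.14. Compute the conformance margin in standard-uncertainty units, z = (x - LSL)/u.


u = U / k = 1.604 / 2 = 0.802
margin = |LSL - x| = |46.14 - 47.642| = 1.502
z = margin / u = 1.502 / 0.802
z = 1.8728

1.8728


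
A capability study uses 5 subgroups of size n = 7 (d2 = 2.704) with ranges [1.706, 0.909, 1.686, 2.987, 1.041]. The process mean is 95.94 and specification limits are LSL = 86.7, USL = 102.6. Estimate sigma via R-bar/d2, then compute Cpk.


R_bar = (1.706 + 0.909 + 1.686 + 2.987 + 1.041) / 5 = 1.6658
sigma = R_bar / d2 = 1.6658 / 2.704 = 0.6160503
Cp = (USL - LSL)/(6*sigma) = (102.6 - 86.7)/(6*0.6160503) = 4.3016
Cpu = (102.6 - 95.94)/(3*0.6160503) = 3.6036
Cpl = (95.94 - 86.7)/(3*0.6160503) = 4.9996
Cpk = min(Cpu, Cpl) = 3.6036

3.6036


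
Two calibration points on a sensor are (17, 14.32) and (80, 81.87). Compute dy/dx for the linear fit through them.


slope = (y2 - y1) / (x2 - x1)
= (81.87 - 14.32) / (80 - 17)
= 67.5500 / 63
= 1.0722

1.0722


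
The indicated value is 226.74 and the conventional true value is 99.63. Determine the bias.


Systematic error = measured - true
= 226.74 - 99.63
= 127.1100

127.1100


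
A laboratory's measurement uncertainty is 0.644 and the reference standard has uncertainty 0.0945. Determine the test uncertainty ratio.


TUR = u_lab / u_ref
= 0.644 / 0.0945
= 6.8148

6.8148


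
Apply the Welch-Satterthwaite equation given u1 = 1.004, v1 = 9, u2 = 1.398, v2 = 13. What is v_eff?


uc = sqrt(u1^2 + u2^2) = sqrt(1.004^2 + 1.398^2) = 1.7211682
v_eff = uc^4 / (u1^4/v1 + u2^4/v2)
= 1.7211682^4 / (1.004^4/9 + 1.398^4/13)
= 8.7759321 / 0.40672228
v_eff = 21.5772

21.5772


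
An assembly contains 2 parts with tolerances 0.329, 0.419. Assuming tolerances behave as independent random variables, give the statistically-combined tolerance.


RSS = sqrt(0.329^2 + 0.419^2)
= sqrt(0.283802)
= 0.5327

0.5327


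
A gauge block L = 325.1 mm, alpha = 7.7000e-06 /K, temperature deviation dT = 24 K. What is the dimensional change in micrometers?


dL = L * alpha * dT
= 325.1 * 7.7000e-06 * 24
= 0.0600785 mm
dL_um = 0.0600785 * 1000 = 60.0785 um

60.0785


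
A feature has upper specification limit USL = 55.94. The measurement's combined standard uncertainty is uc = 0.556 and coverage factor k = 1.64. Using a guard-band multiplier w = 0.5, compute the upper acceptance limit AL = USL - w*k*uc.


U = k * uc = 1.64 * 0.556 = 0.91184
guard band g = w * U = 0.5 * 0.91184 = 0.45592
AL = USL - g = 55.94 - 0.45592
AL = 55.4841

55.4841


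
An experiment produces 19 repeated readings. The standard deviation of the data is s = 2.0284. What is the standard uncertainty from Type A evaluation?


u_A = s / sqrt(n)
u_A = 2.0284 / sqrt(19)
u_A = 2.0284 / 4.3588989
u_A = 0.4653

0.4653


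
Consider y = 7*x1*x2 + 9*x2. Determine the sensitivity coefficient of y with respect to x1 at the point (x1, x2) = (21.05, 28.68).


y = 7*x1*x2 + 9*x2
dy/dx1 = 7*x2
Evaluate at x2 = 28.68: c1 = 7 * 28.68
c1 = 200.7600

200.7600


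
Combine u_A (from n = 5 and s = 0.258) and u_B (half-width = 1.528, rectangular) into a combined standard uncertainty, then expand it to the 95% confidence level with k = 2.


u_A = s / sqrt(n) = 0.258 / sqrt(5) = 0.11538111
u_B = half_width / sqrt(3) = 1.528 / sqrt(3) = 0.88219121
uc = sqrt(u_A^2 + u_B^2) = sqrt(0.11538111^2 + 0.88219121^2) = 0.88970452
U = k * uc = 2 * 0.88970452
U = 1.7794

1.7794


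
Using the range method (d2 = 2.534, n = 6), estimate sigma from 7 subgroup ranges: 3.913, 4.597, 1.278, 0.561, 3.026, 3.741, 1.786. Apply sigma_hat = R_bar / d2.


R_bar = (3.913 + 4.597 + 1.278 + 0.561 + 3.026 + 3.741 + 1.786) / 7
R_bar = 18.902 / 7 = 2.7002857
sigma_hat = R_bar / d2 = 2.7002857 / 2.534 = 1.0656

1.0656


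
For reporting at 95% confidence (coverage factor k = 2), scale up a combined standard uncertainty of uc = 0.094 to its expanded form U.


U = k * uc
U = 2 * 0.094
U = 0.1880

0.1880


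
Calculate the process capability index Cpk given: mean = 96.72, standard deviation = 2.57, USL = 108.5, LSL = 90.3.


Cpu = (USL - mean) / (3*sigma) = (108.5 - 96.72) / (3*2.57) = 1.5279
Cpl = (mean - LSL) / (3*sigma) = (96.72 - 90.3) / (3*2.57) = 0.8327
Cpk = min(Cpu, Cpl) = 0.8327

0.8327


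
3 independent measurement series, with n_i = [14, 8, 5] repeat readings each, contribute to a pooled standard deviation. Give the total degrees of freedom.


nu = sum_i (n_i - 1)
nu = ((14 - 1) + (8 - 1) + (5 - 1))
nu = 13 + 7 + 4
nu = 24

24


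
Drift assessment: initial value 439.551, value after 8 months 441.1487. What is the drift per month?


rate = (v2 - v1) / months
= (441.1487 - 439.551) / 8
= 1.5977 / 8
= 0.1997

0.1997


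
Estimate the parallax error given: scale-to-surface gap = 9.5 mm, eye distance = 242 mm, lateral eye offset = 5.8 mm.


error = h * offset / d
= 9.5 * 5.8 / 242
= 0.2277

0.2277


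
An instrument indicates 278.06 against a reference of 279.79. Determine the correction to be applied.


Correction = standard - reading
= 279.79 - 278.06
= 1.7300

1.7300


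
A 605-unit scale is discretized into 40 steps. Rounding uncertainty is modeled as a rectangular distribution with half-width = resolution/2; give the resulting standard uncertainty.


resolution = range / divisions
resolution = 605 / 40 = 15.125
u_res = resolution / (2*sqrt(3))
u_res = 15.125 / 3.4641016
u_res = 4.3662

4.3662


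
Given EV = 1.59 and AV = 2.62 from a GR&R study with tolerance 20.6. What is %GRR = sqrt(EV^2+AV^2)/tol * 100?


GRR = sqrt(EV^2 + AV^2) = sqrt(1.59^2 + 2.62^2) = 3.0647186
%GRR = GRR / tol * 100 = 3.0647186 / 20.6 * 100
%GRR = 14.8773

14.8773


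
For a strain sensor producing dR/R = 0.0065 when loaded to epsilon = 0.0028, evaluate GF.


GF = (dR/R) / epsilon
= 0.0065 / 0.0028
= 2.3214

2.3214


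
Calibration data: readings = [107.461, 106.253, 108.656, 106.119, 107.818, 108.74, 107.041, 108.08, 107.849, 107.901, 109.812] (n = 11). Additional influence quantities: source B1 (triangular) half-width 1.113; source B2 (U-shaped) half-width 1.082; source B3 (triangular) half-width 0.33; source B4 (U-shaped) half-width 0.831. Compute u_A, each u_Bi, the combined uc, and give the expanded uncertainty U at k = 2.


mean = (107.461 + 106.253 + 108.656 + 106.119 + 107.818 + 108.74 + 107.041 + 108.08 + 107.849 + 107.901 + 109.812) / 11 = 107.7936364
s = sqrt(sum((x - mean)^2)/(n-1)) = 1.0800617
u_A = s / sqrt(n) = 1.0800617 / sqrt(11) = 0.32565086
u_B1 = 1.113 / sqrt(6) = 0.45438035
u_B2 = 1.082 / sqrt(2) = 0.76508954
u_B3 = 0.33 / sqrt(6) = 0.13472194
u_B4 = 0.831 / sqrt(2) = 0.58760574
uc = sqrt(0.32565086^2 + 0.45438035^2 + 0.76508954^2 + 0.13472194^2 + 0.58760574^2) = 1.1230772
U = k * uc = 2 * 1.1230772
U = 2.2462

2.2462


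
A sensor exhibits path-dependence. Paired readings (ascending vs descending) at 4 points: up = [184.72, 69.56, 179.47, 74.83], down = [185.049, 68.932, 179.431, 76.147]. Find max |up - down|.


|184.72 - 185.049| = 0.3290
|69.56 - 68.932| = 0.6280
|179.47 - 179.431| = 0.0390
|74.83 - 76.147| = 1.3170
hysteresis = max(diffs) = 1.3170

1.3170


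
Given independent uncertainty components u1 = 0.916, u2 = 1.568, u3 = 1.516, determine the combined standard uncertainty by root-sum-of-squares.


uc = sqrt(0.916^2 + 1.568^2 + 1.516^2)
uc = sqrt(5.595936)
uc = 2.3656

2.3656


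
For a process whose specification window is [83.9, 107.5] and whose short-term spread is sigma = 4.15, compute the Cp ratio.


Cp = (USL - LSL) / (6 * sigma)
= (107.5 - 83.9) / (6 * 4.15)
= 23.6000 / 24.9000
= 0.9478

0.9478


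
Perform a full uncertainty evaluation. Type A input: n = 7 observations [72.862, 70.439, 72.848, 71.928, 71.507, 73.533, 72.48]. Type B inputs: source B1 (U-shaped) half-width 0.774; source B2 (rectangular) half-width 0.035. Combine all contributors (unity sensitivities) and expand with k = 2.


mean = (72.862 + 70.439 + 72.848 + 71.928 + 71.507 + 73.533 + 72.48) / 7 = 72.22814286
s = sqrt(sum((x - mean)^2)/(n-1)) = 1.0298258
u_A = s / sqrt(n) = 1.0298258 / sqrt(7) = 0.38923757
u_B1 = 0.774 / sqrt(2) = 0.54730065
u_B2 = 0.035 / sqrt(3) = 0.020207259
uc = sqrt(0.38923757^2 + 0.54730065^2 + 0.020207259^2) = 0.67190194
U = k * uc = 2 * 0.67190194
U = 1.3438

1.3438


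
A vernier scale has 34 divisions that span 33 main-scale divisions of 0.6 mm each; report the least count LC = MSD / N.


LC = MSD / n_div
= 0.6 / 34
= 0.0176

0.0176


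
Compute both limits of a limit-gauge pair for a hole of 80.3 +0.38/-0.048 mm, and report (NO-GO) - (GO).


GO = nominal - lower_tol (smallest hole = maximum material condition)
GO = 80.3 - 0.048 = 80.252
NO-GO = nominal + upper_tol (largest hole = least material condition)
NO-GO = 80.3 + 0.38 = 80.68
spread = NO-GO - GO = 80.68 - 80.252 = 0.4280

0.4280


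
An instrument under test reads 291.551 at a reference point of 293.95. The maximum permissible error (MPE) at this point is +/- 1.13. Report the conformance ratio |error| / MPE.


e = indication - reference = 291.551 - 293.95 = -2.3990
|e| = 2.3990
ratio = |e| / MPE = 2.3990 / 1.13
ratio = 2.1230

2.1230


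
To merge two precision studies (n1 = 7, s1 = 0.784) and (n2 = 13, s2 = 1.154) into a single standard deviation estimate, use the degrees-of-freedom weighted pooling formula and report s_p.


s_p = sqrt(((n1-1)*s1^2 + (n2-1)*s2^2) / (n1+n2-2))
numerator = (7-1)*0.784^2 + (13-1)*1.154^2 = 3.687936 + 15.980592 = 19.668528
denominator = 7 + 13 - 2 = 18
s_p^2 = 19.668528 / 18 = 1.092696
s_p = sqrt(1.092696) = 1.0453

1.0453


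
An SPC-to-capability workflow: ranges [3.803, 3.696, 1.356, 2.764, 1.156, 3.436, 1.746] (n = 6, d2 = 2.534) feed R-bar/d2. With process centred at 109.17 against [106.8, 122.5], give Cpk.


R_bar = (3.803 + 3.696 + 1.356 + 2.764 + 1.156 + 3.436 + 1.746) / 7 = 2.5652857
sigma = R_bar / d2 = 2.5652857 / 2.534 = 1.0123464
Cp = (USL - LSL)/(6*sigma) = (122.5 - 106.8)/(6*1.0123464) = 2.5848
Cpu = (122.5 - 109.17)/(3*1.0123464) = 4.3891
Cpl = (109.17 - 106.8)/(3*1.0123464) = 0.7804
Cpk = min(Cpu, Cpl) = 0.7804

0.7804


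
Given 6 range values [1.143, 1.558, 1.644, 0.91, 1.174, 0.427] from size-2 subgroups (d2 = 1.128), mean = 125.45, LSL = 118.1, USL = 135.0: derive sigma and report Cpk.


R_bar = (1.143 + 1.558 + 1.644 + 0.91 + 1.174 + 0.427) / 6 = 1.1426667
sigma = R_bar / d2 = 1.1426667 / 1.128 = 1.0130024
Cp = (USL - LSL)/(6*sigma) = (135.0 - 118.1)/(6*1.0130024) = 2.7805
Cpu = (135.0 - 125.45)/(3*1.0130024) = 3.1425
Cpl = (125.45 - 118.1)/(3*1.0130024) = 2.4186
Cpk = min(Cpu, Cpl) = 2.4186

2.4186


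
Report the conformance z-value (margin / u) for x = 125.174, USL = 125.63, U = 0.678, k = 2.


u = U / k = 0.678 / 2 = 0.339
margin = |USL - x| = |125.63 - 125.174| = 0.456
z = margin / u = 0.456 / 0.339
z = 1.3451

1.3451


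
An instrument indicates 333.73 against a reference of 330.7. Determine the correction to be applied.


Correction = standard - reading
= 330.7 - 333.73
= -3.0300

-3.0300


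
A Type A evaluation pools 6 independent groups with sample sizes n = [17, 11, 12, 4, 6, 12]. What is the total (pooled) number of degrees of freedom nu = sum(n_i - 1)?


nu = sum_i (n_i - 1)
nu = ((17 - 1) + (11 - 1) + (12 - 1) + (4 - 1) + (6 - 1) + (12 - 1))
nu = 16 + 10 + 11 + 3 + 5 + 11
nu = 56

56


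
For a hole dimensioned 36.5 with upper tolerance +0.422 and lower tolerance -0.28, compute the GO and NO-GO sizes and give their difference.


GO = nominal - lower_tol (smallest hole = maximum material condition)
GO = 36.5 - 0.28 = 36.22
NO-GO = nominal + upper_tol (largest hole = least material condition)
NO-GO = 36.5 + 0.422 = 36.922
spread = NO-GO - GO = 36.922 - 36.22 = 0.7020

0.7020


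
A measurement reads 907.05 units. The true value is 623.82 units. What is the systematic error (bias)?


Systematic error = measured - true
= 907.05 - 623.82
= 283.2300

283.2300


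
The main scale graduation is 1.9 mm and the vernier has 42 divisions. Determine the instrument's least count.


LC = MSD / n_div
= 1.9 / 42
= 0.0452

0.0452


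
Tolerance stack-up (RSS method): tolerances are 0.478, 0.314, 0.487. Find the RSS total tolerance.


RSS = sqrt(0.478^2 + 0.314^2 + 0.487^2)
= sqrt(0.564249)
= 0.7512

0.7512


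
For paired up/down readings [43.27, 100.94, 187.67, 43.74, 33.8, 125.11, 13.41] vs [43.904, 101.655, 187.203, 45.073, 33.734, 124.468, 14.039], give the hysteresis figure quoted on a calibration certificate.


|43.27 - 43.904| = 0.6340
|100.94 - 101.655| = 0.7150
|187.67 - 187.203| = 0.4670
|43.74 - 45.073| = 1.3330
|33.8 - 33.734| = 0.0660
|125.11 - 124.468| = 0.6420
|13.41 - 14.039| = 0.6290
hysteresis = max(diffs) = 1.3330

1.3330


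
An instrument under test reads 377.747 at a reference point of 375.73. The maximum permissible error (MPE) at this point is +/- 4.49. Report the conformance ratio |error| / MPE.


e = indication - reference = 377.747 - 375.73 = 2.0170
|e| = 2.0170
ratio = |e| / MPE = 2.0170 / 4.49
ratio = 0.4492

0.4492


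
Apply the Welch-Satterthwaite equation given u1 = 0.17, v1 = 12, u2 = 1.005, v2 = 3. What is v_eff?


uc = sqrt(u1^2 + u2^2) = sqrt(0.17^2 + 1.005^2) = 1.0192767
v_eff = uc^4 / (u1^4/v1 + u2^4/v2)
= 1.0192767^4 / (0.17^4/12 + 1.005^4/3)
= 1.0793651 / 0.34011977
v_eff = 3.1735

3.1735


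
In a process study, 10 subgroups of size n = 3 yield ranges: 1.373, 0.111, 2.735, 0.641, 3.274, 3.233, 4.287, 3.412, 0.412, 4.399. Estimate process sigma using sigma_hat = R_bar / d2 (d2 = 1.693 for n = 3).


R_bar = (1.373 + 0.111 + 2.735 + 0.641 + 3.274 + 3.233 + 4.287 + 3.412 + 0.412 + 4.399) / 10
R_bar = 23.877 / 10 = 2.3877
sigma_hat = R_bar / d2 = 2.3877 / 1.693 = 1.4103

1.4103


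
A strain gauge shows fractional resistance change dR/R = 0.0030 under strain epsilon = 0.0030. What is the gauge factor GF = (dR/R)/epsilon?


GF = (dR/R) / epsilon
= 0.0030 / 0.0030
= 1.0000

1.0000


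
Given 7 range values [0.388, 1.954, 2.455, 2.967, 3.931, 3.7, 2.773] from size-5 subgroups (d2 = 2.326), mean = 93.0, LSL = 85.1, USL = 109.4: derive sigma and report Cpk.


R_bar = (0.388 + 1.954 + 2.455 + 2.967 + 3.931 + 3.7 + 2.773) / 7 = 2.5954286
sigma = R_bar / d2 = 2.5954286 / 2.326 = 1.1158334
Cp = (USL - LSL)/(6*sigma) = (109.4 - 85.1)/(6*1.1158334) = 3.6296
Cpu = (109.4 - 93.0)/(3*1.1158334) = 4.8992
Cpl = (93.0 - 85.1)/(3*1.1158334) = 2.3600
Cpk = min(Cpu, Cpl) = 2.3600

2.3600


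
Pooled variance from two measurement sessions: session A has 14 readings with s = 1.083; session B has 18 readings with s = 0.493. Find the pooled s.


s_p = sqrt(((n1-1)*s1^2 + (n2-1)*s2^2) / (n1+n2-2))
numerator = (14-1)*1.083^2 + (18-1)*0.493^2 = 15.247557 + 4.131833 = 19.37939
denominator = 14 + 18 - 2 = 30
s_p^2 = 19.37939 / 30 = 0.64597967
s_p = sqrt(0.64597967) = 0.8037

0.8037


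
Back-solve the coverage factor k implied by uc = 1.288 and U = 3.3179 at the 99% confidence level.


k = U / uc
k = 3.3179 / 1.288
k = 2.576

2.576


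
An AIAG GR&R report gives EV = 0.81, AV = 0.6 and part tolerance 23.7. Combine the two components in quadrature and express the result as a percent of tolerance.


GRR = sqrt(EV^2 + AV^2) = sqrt(0.81^2 + 0.6^2) = 1.0080179
%GRR = GRR / tol * 100 = 1.0080179 / 23.7 * 100
%GRR = 4.2532

4.2532


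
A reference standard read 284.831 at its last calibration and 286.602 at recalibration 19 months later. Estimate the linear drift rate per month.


rate = (v2 - v1) / months
= (286.602 - 284.831) / 19
= 1.7710 / 19
= 0.0932

0.0932


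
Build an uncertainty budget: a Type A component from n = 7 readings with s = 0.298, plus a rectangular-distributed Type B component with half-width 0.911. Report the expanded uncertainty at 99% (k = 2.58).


u_A = s / sqrt(n) = 0.298 / sqrt(7) = 0.11263341
u_B = half_width / sqrt(3) = 0.911 / sqrt(3) = 0.5259661
uc = sqrt(u_A^2 + u_B^2) = sqrt(0.11263341^2 + 0.5259661^2) = 0.5378909
U = k * uc = 2.58 * 0.5378909
U = 1.3878

1.3878


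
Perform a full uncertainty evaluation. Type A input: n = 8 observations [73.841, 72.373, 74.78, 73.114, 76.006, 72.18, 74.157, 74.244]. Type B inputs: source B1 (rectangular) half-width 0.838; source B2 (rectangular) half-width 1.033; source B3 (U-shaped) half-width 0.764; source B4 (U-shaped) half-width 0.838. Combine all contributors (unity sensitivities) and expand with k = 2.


mean = (73.841 + 72.373 + 74.78 + 73.114 + 76.006 + 72.18 + 74.157 + 74.244) / 8 = 73.836875
s = sqrt(sum((x - mean)^2)/(n-1)) = 1.2690575
u_A = s / sqrt(n) = 1.2690575 / sqrt(8) = 0.44867958
u_B1 = 0.838 / sqrt(3) = 0.48381953
u_B2 = 1.033 / sqrt(3) = 0.59640283
u_B3 = 0.764 / sqrt(2) = 0.54022958
u_B4 = 0.838 / sqrt(2) = 0.59255548
uc = sqrt(0.44867958^2 + 0.48381953^2 + 0.59640283^2 + 0.54022958^2 + 0.59255548^2) = 1.1975229
U = k * uc = 2 * 1.1975229
U = 2.3950

2.3950


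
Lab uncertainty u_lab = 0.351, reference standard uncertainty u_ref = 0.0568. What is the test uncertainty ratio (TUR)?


TUR = u_lab / u_ref
= 0.351 / 0.0568
= 6.1796

6.1796


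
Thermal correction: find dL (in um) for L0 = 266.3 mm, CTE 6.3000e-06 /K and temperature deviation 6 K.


dL = L * alpha * dT
= 266.3 * 6.3000e-06 * 6
= 0.0100661 mm
dL_um = 0.0100661 * 1000 = 10.0661 um

10.0661


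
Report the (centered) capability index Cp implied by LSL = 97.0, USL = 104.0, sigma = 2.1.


Cp = (USL - LSL) / (6 * sigma)
= (104.0 - 97.0) / (6 * 2.1)
= 7.0000 / 12.6000
= 0.5556

0.5556


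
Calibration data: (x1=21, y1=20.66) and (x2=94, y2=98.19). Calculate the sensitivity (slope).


slope = (y2 - y1) / (x2 - x1)
= (98.19 - 20.66) / (94 - 21)
= 77.5300 / 73
= 1.0621

1.0621


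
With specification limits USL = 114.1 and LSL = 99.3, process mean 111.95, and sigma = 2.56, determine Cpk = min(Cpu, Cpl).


Cpu = (USL - mean) / (3*sigma) = (114.1 - 111.95) / (3*2.56) = 0.2799
Cpl = (mean - LSL) / (3*sigma) = (111.95 - 99.3) / (3*2.56) = 1.6471
Cpk = min(Cpu, Cpl) = 0.2799

0.2799


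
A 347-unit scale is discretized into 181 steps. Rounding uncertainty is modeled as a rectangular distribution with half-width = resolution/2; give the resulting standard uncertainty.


resolution = range / divisions
resolution = 347 / 181 = 1.9171271
u_res = resolution / (2*sqrt(3))
u_res = 1.9171271 / 3.4641016
u_res = 0.5534

0.5534


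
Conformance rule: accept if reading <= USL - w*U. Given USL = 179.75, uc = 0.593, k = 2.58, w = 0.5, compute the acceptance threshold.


U = k * uc = 2.58 * 0.593 = 1.52994
guard band g = w * U = 0.5 * 1.52994 = 0.76497
AL = USL - g = 179.75 - 0.76497
AL = 178.9850

178.9850


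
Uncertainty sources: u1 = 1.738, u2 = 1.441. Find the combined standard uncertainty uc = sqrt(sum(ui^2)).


uc = sqrt(1.738^2 + 1.441^2)
uc = sqrt(5.097125)
uc = 2.2577

2.2577


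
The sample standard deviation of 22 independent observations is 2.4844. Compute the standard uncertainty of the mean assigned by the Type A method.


u_A = s / sqrt(n)
u_A = 2.4844 / sqrt(22)
u_A = 2.4844 / 4.6904158
u_A = 0.5297

0.5297


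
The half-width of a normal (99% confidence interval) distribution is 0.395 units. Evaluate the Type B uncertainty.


u_B = half_width / 2.576
u_B = 0.395 / 2.576
u_B = 0.1533

0.1533


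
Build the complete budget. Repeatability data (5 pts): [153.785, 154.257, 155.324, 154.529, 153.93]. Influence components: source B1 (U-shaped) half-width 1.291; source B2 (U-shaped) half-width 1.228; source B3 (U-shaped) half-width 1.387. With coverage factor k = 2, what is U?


mean = (153.785 + 154.257 + 155.324 + 154.529 + 153.93) / 5 = 154.365
s = sqrt(sum((x - mean)^2)/(n-1)) = 0.60907019
u_A = s / sqrt(n) = 0.60907019 / sqrt(5) = 0.27238447
u_B1 = 1.291 / sqrt(2) = 0.91287485
u_B2 = 1.228 / sqrt(2) = 0.86832713
u_B3 = 1.387 / sqrt(2) = 0.98075711
uc = sqrt(0.27238447^2 + 0.91287485^2 + 0.86832713^2 + 0.98075711^2) = 1.6196945
U = k * uc = 2 * 1.6196945
U = 3.2394

3.2394


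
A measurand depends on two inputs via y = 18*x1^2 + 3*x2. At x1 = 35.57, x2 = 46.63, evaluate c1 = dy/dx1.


y = 18*x1^2 + 3*x2
dy/dx1 = 2*18*x1
Evaluate at x1 = 35.57: c1 = 36 * 35.57
c1 = 1280.5200

1280.5200


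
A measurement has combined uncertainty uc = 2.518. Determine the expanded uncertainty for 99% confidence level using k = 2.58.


U = k * uc
U = 2.58 * 2.518
U = 6.4964

6.4964


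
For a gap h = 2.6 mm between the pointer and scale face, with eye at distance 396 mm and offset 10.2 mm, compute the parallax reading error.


error = h * offset / d
= 2.6 * 10.2 / 396
= 0.0670

0.0670


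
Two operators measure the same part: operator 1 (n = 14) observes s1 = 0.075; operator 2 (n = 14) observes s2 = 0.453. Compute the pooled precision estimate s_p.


s_p = sqrt(((n1-1)*s1^2 + (n2-1)*s2^2) / (n1+n2-2))
numerator = (14-1)*0.075^2 + (14-1)*0.453^2 = 0.073125 + 2.667717 = 2.740842
denominator = 14 + 14 - 2 = 26
s_p^2 = 2.740842 / 26 = 0.105417
s_p = sqrt(0.105417) = 0.3247

0.3247


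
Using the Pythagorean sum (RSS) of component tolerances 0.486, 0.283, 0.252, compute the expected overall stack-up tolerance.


RSS = sqrt(0.486^2 + 0.283^2 + 0.252^2)
= sqrt(0.379789)
= 0.6163

0.6163


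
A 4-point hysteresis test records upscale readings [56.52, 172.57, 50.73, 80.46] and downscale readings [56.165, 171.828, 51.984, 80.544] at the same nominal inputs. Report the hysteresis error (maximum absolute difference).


|56.52 - 56.165| = 0.3550
|172.57 - 171.828| = 0.7420
|50.73 - 51.984| = 1.2540
|80.46 - 80.544| = 0.0840
hysteresis = max(diffs) = 1.2540

1.2540


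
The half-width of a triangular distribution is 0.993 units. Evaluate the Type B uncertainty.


u_B = half_width / sqrt(6)
u_B = 0.993 / 2.4494897
u_B = 0.4054

0.4054


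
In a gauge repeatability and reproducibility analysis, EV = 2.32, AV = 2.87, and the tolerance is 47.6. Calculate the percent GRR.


GRR = sqrt(EV^2 + AV^2) = sqrt(2.32^2 + 2.87^2) = 3.6904336
%GRR = GRR / tol * 100 = 3.6904336 / 47.6 * 100
%GRR = 7.7530

7.7530


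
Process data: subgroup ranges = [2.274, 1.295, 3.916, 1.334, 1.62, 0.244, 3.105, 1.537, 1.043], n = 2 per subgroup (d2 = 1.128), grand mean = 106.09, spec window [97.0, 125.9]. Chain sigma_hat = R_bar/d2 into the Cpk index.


R_bar = (2.274 + 1.295 + 3.916 + 1.334 + 1.62 + 0.244 + 3.105 + 1.537 + 1.043) / 9 = 1.8186667
sigma = R_bar / d2 = 1.8186667 / 1.128 = 1.6122932
Cp = (USL - LSL)/(6*sigma) = (125.9 - 97.0)/(6*1.6122932) = 2.9875
Cpu = (125.9 - 106.09)/(3*1.6122932) = 4.0956
Cpl = (106.09 - 97.0)/(3*1.6122932) = 1.8793
Cpk = min(Cpu, Cpl) = 1.8793

1.8793


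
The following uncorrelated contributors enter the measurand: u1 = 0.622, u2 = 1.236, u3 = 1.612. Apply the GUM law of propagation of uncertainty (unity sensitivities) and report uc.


uc = sqrt(0.622^2 + 1.236^2 + 1.612^2)
uc = sqrt(4.513124)
uc = 2.1244

2.1244
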